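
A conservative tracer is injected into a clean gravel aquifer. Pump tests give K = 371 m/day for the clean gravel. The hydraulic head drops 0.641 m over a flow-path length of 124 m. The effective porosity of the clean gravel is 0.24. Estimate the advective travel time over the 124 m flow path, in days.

15.5

Hydraulic gradient i = Δh / L = 0.641 / 124 = 0.005169.
Darcy flux q = K · i = 371.0 × 0.005169 = 1.918 m/day.
Seepage velocity v = q / n_e = 1.918 / 0.24 = 7.991 m/day.
Travel time t = L / v = 124 / 7.991 = 15.52 days.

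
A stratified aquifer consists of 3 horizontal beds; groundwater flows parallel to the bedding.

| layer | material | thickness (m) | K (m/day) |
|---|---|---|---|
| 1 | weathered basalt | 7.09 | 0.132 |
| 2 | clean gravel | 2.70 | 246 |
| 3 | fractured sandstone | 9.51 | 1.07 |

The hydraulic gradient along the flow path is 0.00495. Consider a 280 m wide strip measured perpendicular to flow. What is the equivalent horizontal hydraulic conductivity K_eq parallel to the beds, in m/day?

Flow is parallel to layering, so each bed carries its own Darcy discharge and the transmissivities add.
Σ(K_i·b_i) = 0.132×7.09 + 246×2.70 + 1.07×9.51 = 675.3 m²/day.
Total thickness b = 19.30 m, so K_eq = Σ(K_i·b_i)/b = 34.99 m/day.

35.0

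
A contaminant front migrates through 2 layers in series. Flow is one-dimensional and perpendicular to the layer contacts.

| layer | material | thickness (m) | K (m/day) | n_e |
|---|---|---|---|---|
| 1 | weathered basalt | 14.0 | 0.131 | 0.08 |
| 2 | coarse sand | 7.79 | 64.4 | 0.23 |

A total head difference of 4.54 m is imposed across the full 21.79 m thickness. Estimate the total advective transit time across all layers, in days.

With flow normal to the layers, continuity requires the same specific discharge q through every layer.
Σ(b_i/K_i) = 14.0/0.131 + 7.79/64.4 = 107.0 d.
q = Δh / Σ(b_i/K_i) = 4.54 / 107.0 = 0.04243 m/day.
In each layer the seepage velocity is v_i = q/n_i, so the layer transit time is t_i = b_i·n_i / q:
  layer 1 (weathered basalt): t_1 = 14.0 × 0.08 / 0.04243 = 26.39 d
  layer 2 (coarse sand): t_2 = 7.79 × 0.23 / 0.04243 = 42.22 d
Total t = Σ t_i = 68.62 days.

68.6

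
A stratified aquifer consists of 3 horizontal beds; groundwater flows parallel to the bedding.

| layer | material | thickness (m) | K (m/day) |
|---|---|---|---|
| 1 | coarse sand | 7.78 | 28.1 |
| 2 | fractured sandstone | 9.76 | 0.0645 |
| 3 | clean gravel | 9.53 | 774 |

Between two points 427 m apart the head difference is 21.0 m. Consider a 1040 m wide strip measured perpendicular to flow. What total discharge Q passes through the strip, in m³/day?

Flow is parallel to layering, so each bed carries its own Darcy discharge and the transmissivities add.
Σ(K_i·b_i) = 28.1×7.78 + 0.0645×9.76 + 774×9.53 = 7595 m²/day.
Hydraulic gradient i = Δh / L = 21.0 / 427 = 0.04918.
Q = Σ(K_i·b_i) · W · i = 7595 × 1040 × 0.04918 = 3.885e+05 m³/day.

388000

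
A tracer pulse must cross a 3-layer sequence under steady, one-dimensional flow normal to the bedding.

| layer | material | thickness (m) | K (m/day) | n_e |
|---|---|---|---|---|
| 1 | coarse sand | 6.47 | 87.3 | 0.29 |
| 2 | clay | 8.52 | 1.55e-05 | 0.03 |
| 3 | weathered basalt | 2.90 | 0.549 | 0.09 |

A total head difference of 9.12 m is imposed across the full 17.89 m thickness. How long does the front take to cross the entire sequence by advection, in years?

395

With flow normal to the layers, continuity requires the same specific discharge q through every layer.
Σ(b_i/K_i) = 6.47/87.3 + 8.52/1.55e-05 + 2.90/0.549 = 5.497e+05 d.
q = Δh / Σ(b_i/K_i) = 9.12 / 5.497e+05 = 1.659e-05 m/day.
In each layer the seepage velocity is v_i = q/n_i, so the layer transit time is t_i = b_i·n_i / q:
  layer 1 (coarse sand): t_1 = 6.47 × 0.29 / 1.659e-05 = 1.131e+05 d
  layer 2 (clay): t_2 = 8.52 × 0.03 / 1.659e-05 = 15406 d
  layer 3 (weathered basalt): t_3 = 2.90 × 0.09 / 1.659e-05 = 15731 d
Total t = Σ t_i = 1.442e+05 days = 394.9 years.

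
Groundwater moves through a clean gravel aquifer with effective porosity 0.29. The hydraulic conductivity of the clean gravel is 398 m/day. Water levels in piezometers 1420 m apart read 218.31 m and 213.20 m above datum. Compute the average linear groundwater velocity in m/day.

Hydraulic gradient i = (218.31 − 213.20) / 1420 = 5.11 / 1420 = 0.003599.
Darcy flux q = K · i = 398.0 × 0.003599 = 1.432 m/day.
Seepage velocity v = q / n_e = 1.432 / 0.29 = 4.939 m/day.

4.94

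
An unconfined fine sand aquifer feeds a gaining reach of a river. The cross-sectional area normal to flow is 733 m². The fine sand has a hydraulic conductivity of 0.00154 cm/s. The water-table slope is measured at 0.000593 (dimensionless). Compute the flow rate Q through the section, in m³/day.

0.578

Convert K: 0.00154 cm/s × 864 = 1.331 m/day.
Hydraulic gradient i = 0.000593.
Darcy's law: Q = K · A · i = 1.331 × 733.0 × 0.0005930 = 0.5784 m³/day.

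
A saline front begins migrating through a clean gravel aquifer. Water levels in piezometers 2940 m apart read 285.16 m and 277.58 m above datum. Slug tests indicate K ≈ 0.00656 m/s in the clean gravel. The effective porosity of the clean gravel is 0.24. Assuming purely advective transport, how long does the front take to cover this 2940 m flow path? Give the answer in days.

483

Convert K: 0.00656 m/s × 86400 = 566.8 m/day.
Hydraulic gradient i = (285.16 − 277.58) / 2940 = 7.58 / 2940 = 0.002578.
Darcy flux q = K · i = 566.8 × 0.002578 = 1.461 m/day.
Seepage velocity v = q / n_e = 1.461 / 0.24 = 6.089 m/day.
Travel time t = L / v = 2940 / 6.089 = 482.9 days.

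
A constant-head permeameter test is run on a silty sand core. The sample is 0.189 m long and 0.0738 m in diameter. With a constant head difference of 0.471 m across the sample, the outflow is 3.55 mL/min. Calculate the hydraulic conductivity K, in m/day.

0.480

Cross-sectional area A = π·(d/2)² = π × (0.0738/2)² = 0.004278 m².
Convert discharge: 3.55 mL/min = 5.917e-08 m³/s.
Darcy's law rearranged: K = Q·L / (A·Δh) = 5.917e-08 × 0.189 / (0.004278 × 0.471) = 5.550e-06 m/s = 0.4795 m/day.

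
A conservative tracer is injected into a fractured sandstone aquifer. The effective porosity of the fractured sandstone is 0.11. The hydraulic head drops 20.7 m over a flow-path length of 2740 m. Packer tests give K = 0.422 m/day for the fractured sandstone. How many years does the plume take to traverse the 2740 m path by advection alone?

259

Hydraulic gradient i = Δh / L = 20.7 / 2740 = 0.007555.
Darcy flux q = K · i = 0.4220 × 0.007555 = 0.003188 m/day.
Seepage velocity v = q / n_e = 0.003188 / 0.11 = 0.02898 m/day.
Travel time t = L / v = 2740 / 0.02898 = 94539 days = 258.8 years.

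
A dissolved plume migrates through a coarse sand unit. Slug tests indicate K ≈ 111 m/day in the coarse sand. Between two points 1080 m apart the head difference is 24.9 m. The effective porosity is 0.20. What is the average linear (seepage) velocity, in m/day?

Hydraulic gradient i = Δh / L = 24.9 / 1080 = 0.02306.
Darcy flux q = K · i = 111.0 × 0.02306 = 2.559 m/day.
Seepage velocity v = q / n_e = 2.559 / 0.20 = 12.80 m/day.

12.8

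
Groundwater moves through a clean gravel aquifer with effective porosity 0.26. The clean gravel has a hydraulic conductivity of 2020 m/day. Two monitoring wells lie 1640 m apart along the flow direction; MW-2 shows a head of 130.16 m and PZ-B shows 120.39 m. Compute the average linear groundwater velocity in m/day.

Hydraulic gradient i = (130.16 − 120.39) / 1640 = 9.77 / 1640 = 0.005957.
Darcy flux q = K · i = 2020 × 0.005957 = 12.03 m/day.
Seepage velocity v = q / n_e = 12.03 / 0.26 = 46.28 m/day.

46.3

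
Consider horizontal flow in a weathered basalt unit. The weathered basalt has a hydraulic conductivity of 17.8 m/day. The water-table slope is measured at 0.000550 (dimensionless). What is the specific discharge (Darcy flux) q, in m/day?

0.00979

Hydraulic gradient i = 0.000550.
Specific discharge q = K · i = 17.80 × 0.0005500 = 0.009790 m/day.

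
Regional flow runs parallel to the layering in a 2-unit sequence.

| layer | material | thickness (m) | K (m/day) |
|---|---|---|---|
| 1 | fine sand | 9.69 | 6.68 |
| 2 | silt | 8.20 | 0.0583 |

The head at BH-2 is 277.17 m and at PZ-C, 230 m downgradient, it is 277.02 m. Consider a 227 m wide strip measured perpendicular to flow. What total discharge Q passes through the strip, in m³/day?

9.65

Flow is parallel to layering, so each bed carries its own Darcy discharge and the transmissivities add.
Σ(K_i·b_i) = 6.68×9.69 + 0.0583×8.20 = 65.21 m²/day.
Hydraulic gradient i = (277.17 − 277.02) / 230 = 0.15 / 230 = 0.0006522.
Q = Σ(K_i·b_i) · W · i = 65.21 × 227 × 0.0006522 = 9.654 m³/day.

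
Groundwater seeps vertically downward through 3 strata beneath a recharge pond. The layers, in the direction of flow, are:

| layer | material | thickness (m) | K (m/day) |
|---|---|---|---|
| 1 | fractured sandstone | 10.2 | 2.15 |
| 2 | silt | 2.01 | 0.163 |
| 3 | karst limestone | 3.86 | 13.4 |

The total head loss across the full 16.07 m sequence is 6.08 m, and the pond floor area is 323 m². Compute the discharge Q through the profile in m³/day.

Flow is perpendicular to layering, so the layers act in series and the equivalent K is the thickness-weighted harmonic mean.
Total thickness L = 10.2 + 2.01 + 3.86 = 16.07 m.
Σ(b_i/K_i) = 10.2/2.15 + 2.01/0.163 + 3.86/13.4 = 17.36 d.
K_eq = L / Σ(b_i/K_i) = 16.07 / 17.36 = 0.9255 m/day.
Q = K_eq · A · (Δh/L) = 0.9255 × 323 × (6.08/16.07) = 113.1 m³/day.

113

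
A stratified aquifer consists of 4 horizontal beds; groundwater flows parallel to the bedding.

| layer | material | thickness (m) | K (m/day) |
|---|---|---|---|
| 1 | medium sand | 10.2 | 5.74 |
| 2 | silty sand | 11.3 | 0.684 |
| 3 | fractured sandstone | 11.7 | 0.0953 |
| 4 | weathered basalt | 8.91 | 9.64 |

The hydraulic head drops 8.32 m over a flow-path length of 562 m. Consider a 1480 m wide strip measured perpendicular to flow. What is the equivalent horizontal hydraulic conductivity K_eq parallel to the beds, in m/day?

3.64

Flow is parallel to layering, so each bed carries its own Darcy discharge and the transmissivities add.
Σ(K_i·b_i) = 5.74×10.2 + 0.684×11.3 + 0.0953×11.7 + 9.64×8.91 = 153.3 m²/day.
Total thickness b = 42.11 m, so K_eq = Σ(K_i·b_i)/b = 3.640 m/day.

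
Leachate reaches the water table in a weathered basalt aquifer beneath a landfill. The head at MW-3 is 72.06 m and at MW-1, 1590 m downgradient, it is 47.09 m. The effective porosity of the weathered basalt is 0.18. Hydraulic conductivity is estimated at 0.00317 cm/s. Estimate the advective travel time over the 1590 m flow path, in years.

18.2

Convert K: 0.00317 cm/s × 864 = 2.739 m/day.
Hydraulic gradient i = (72.06 − 47.09) / 1590 = 24.97 / 1590 = 0.01570.
Darcy flux q = K · i = 2.739 × 0.01570 = 0.04301 m/day.
Seepage velocity v = q / n_e = 0.04301 / 0.18 = 0.2390 m/day.
Travel time t = L / v = 1590 / 0.2390 = 6654 days = 18.22 years.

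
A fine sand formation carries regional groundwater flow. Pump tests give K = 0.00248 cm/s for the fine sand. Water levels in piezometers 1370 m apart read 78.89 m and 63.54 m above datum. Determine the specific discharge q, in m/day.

Convert K: 0.00248 cm/s × 864 = 2.143 m/day.
Hydraulic gradient i = (78.89 − 63.54) / 1370 = 15.35 / 1370 = 0.01120.
Specific discharge q = K · i = 2.143 × 0.01120 = 0.02401 m/day.

0.0240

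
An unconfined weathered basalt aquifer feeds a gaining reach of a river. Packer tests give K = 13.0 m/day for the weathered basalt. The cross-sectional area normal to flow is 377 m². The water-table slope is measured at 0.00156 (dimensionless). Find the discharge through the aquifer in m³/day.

7.65

Hydraulic gradient i = 0.00156.
Darcy's law: Q = K · A · i = 13.00 × 377.0 × 0.001560 = 7.646 m³/day.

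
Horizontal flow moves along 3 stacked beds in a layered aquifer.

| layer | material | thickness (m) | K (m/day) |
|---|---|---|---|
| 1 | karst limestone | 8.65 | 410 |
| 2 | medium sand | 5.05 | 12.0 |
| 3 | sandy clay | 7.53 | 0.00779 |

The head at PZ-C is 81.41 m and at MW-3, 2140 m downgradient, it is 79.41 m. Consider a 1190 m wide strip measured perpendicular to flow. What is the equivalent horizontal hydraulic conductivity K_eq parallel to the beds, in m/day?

170

Flow is parallel to layering, so each bed carries its own Darcy discharge and the transmissivities add.
Σ(K_i·b_i) = 410×8.65 + 12.0×5.05 + 0.00779×7.53 = 3607 m²/day.
Total thickness b = 21.23 m, so K_eq = Σ(K_i·b_i)/b = 169.9 m/day.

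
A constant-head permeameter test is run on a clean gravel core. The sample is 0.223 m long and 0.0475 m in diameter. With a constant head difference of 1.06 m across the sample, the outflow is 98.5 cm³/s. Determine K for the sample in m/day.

1010

Cross-sectional area A = π·(d/2)² = π × (0.0475/2)² = 0.001772 m².
Convert discharge: 98.5 cm³/s = 9.850e-05 m³/s.
Darcy's law rearranged: K = Q·L / (A·Δh) = 9.850e-05 × 0.223 / (0.001772 × 1.06) = 0.01169 m/s = 1010 m/day.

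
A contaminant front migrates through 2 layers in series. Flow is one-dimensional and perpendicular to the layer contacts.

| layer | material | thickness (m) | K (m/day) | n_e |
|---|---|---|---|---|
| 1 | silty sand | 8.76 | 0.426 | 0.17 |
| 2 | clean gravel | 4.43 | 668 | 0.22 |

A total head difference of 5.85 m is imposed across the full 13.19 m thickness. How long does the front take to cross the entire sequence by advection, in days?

8.66

With flow normal to the layers, continuity requires the same specific discharge q through every layer.
Σ(b_i/K_i) = 8.76/0.426 + 4.43/668 = 20.57 d.
q = Δh / Σ(b_i/K_i) = 5.85 / 20.57 = 0.2844 m/day.
In each layer the seepage velocity is v_i = q/n_i, so the layer transit time is t_i = b_i·n_i / q:
  layer 1 (silty sand): t_1 = 8.76 × 0.17 / 0.2844 = 5.236 d
  layer 2 (clean gravel): t_2 = 4.43 × 0.22 / 0.2844 = 3.427 d
Total t = Σ t_i = 8.663 days.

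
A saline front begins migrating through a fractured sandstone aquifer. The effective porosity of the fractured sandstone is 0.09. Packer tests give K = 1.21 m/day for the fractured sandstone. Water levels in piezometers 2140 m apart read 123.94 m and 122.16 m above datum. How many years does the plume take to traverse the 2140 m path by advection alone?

524

Hydraulic gradient i = (123.94 − 122.16) / 2140 = 1.78 / 2140 = 0.0008318.
Darcy flux q = K · i = 1.210 × 0.0008318 = 0.001006 m/day.
Seepage velocity v = q / n_e = 0.001006 / 0.09 = 0.01118 m/day.
Travel time t = L / v = 2140 / 0.01118 = 1.914e+05 days = 523.9 years.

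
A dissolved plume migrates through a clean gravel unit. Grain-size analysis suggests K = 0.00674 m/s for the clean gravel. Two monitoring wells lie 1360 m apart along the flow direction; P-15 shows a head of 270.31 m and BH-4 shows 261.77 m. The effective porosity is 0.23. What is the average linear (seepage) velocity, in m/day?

Convert K: 0.00674 m/s × 86400 = 582.3 m/day.
Hydraulic gradient i = (270.31 − 261.77) / 1360 = 8.54 / 1360 = 0.006279.
Darcy flux q = K · i = 582.3 × 0.006279 = 3.657 m/day.
Seepage velocity v = q / n_e = 3.657 / 0.23 = 15.90 m/day.

15.9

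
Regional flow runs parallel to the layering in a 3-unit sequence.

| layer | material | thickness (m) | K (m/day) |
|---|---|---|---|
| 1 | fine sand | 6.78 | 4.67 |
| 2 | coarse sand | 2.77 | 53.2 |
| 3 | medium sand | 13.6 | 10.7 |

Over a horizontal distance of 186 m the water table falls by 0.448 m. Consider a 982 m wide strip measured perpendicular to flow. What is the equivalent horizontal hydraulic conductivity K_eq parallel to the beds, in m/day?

14.0

Flow is parallel to layering, so each bed carries its own Darcy discharge and the transmissivities add.
Σ(K_i·b_i) = 4.67×6.78 + 53.2×2.77 + 10.7×13.6 = 324.5 m²/day.
Total thickness b = 23.15 m, so K_eq = Σ(K_i·b_i)/b = 14.02 m/day.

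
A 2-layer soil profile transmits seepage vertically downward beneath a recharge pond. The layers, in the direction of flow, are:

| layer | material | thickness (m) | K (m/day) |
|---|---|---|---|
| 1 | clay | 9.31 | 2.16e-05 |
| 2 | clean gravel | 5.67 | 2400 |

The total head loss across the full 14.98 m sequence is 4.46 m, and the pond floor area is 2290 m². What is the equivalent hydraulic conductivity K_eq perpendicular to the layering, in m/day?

3.48e-05

Flow is perpendicular to layering, so the layers act in series and the equivalent K is the thickness-weighted harmonic mean.
Total thickness L = 9.31 + 5.67 = 14.98 m.
Σ(b_i/K_i) = 9.31/2.16e-05 + 5.67/2400 = 4.310e+05 d.
K_eq = L / Σ(b_i/K_i) = 14.98 / 4.310e+05 = 3.475e-05 m/day.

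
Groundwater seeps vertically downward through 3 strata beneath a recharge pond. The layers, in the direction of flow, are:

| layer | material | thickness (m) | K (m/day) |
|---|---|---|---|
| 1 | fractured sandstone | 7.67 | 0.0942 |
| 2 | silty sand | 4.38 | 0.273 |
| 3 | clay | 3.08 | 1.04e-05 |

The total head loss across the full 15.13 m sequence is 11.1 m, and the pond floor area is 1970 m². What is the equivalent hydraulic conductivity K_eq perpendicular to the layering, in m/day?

5.11e-05

Flow is perpendicular to layering, so the layers act in series and the equivalent K is the thickness-weighted harmonic mean.
Total thickness L = 7.67 + 4.38 + 3.08 = 15.13 m.
Σ(b_i/K_i) = 7.67/0.0942 + 4.38/0.273 + 3.08/1.04e-05 = 2.963e+05 d.
K_eq = L / Σ(b_i/K_i) = 15.13 / 2.963e+05 = 5.107e-05 m/day.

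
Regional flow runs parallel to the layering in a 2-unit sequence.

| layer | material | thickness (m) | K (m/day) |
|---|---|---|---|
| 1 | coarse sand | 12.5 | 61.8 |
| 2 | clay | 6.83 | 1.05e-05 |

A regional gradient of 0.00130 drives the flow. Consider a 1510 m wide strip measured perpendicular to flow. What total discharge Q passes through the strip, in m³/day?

Flow is parallel to layering, so each bed carries its own Darcy discharge and the transmissivities add.
Σ(K_i·b_i) = 61.8×12.5 + 1.05e-05×6.83 = 772.5 m²/day.
Hydraulic gradient i = 0.00130.
Q = Σ(K_i·b_i) · W · i = 772.5 × 1510 × 0.001300 = 1516 m³/day.

1520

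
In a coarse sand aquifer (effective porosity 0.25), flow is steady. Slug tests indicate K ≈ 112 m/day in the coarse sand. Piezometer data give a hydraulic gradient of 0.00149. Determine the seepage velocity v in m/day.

Hydraulic gradient i = 0.00149.
Darcy flux q = K · i = 112.0 × 0.001490 = 0.1669 m/day.
Seepage velocity v = q / n_e = 0.1669 / 0.25 = 0.6675 m/day.

0.668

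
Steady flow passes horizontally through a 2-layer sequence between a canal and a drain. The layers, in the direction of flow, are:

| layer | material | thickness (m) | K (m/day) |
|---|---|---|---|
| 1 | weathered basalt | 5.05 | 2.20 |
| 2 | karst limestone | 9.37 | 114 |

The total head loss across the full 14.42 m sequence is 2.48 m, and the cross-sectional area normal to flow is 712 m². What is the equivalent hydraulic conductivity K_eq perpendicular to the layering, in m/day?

Flow is perpendicular to layering, so the layers act in series and the equivalent K is the thickness-weighted harmonic mean.
Total thickness L = 5.05 + 9.37 = 14.42 m.
Σ(b_i/K_i) = 5.05/2.20 + 9.37/114 = 2.378 d.
K_eq = L / Σ(b_i/K_i) = 14.42 / 2.378 = 6.065 m/day.

6.06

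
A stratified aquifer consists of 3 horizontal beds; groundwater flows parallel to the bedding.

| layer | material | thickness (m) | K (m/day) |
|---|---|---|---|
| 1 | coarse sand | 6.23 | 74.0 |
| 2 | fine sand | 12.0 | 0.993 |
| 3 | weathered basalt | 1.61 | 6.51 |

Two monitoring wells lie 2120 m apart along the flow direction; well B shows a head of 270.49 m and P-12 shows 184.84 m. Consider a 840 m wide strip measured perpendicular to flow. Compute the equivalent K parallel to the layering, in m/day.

24.4

Flow is parallel to layering, so each bed carries its own Darcy discharge and the transmissivities add.
Σ(K_i·b_i) = 74.0×6.23 + 0.993×12.0 + 6.51×1.61 = 483.4 m²/day.
Total thickness b = 19.84 m, so K_eq = Σ(K_i·b_i)/b = 24.37 m/day.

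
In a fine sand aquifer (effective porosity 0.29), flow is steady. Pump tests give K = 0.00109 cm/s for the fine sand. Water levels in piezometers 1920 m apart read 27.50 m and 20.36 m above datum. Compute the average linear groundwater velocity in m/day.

Convert K: 0.00109 cm/s × 864 = 0.9418 m/day.
Hydraulic gradient i = (27.50 − 20.36) / 1920 = 7.14 / 1920 = 0.003719.
Darcy flux q = K · i = 0.9418 × 0.003719 = 0.003502 m/day.
Seepage velocity v = q / n_e = 0.003502 / 0.29 = 0.01208 m/day.

0.0121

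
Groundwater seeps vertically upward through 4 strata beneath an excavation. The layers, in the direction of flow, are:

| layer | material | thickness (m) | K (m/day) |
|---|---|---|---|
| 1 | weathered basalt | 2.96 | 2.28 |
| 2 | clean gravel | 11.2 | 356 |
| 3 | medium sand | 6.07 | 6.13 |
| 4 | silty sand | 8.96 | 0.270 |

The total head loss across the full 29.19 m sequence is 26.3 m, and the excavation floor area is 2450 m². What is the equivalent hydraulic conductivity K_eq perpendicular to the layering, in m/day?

Flow is perpendicular to layering, so the layers act in series and the equivalent K is the thickness-weighted harmonic mean.
Total thickness L = 2.96 + 11.2 + 6.07 + 8.96 = 29.19 m.
Σ(b_i/K_i) = 2.96/2.28 + 11.2/356 + 6.07/6.13 + 8.96/0.270 = 35.51 d.
K_eq = L / Σ(b_i/K_i) = 29.19 / 35.51 = 0.8221 m/day.

0.822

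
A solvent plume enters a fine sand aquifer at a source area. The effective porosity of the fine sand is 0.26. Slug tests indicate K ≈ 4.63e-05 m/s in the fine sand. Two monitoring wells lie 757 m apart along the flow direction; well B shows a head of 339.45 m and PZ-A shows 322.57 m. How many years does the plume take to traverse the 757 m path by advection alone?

Convert K: 4.63e-05 m/s × 86400 = 4.000 m/day.
Hydraulic gradient i = (339.45 − 322.57) / 757 = 16.88 / 757 = 0.02230.
Darcy flux q = K · i = 4.000 × 0.02230 = 0.08920 m/day.
Seepage velocity v = q / n_e = 0.08920 / 0.26 = 0.3431 m/day.
Travel time t = L / v = 757 / 0.3431 = 2206 days = 6.041 years.

6.04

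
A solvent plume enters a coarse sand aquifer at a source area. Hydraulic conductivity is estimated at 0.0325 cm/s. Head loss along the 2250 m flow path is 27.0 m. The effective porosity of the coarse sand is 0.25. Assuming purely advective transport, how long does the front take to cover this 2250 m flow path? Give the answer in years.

Convert K: 0.0325 cm/s × 864 = 28.08 m/day.
Hydraulic gradient i = Δh / L = 27.0 / 2250 = 0.01200.
Darcy flux q = K · i = 28.08 × 0.01200 = 0.3370 m/day.
Seepage velocity v = q / n_e = 0.3370 / 0.25 = 1.348 m/day.
Travel time t = L / v = 2250 / 1.348 = 1669 days = 4.570 years.

4.57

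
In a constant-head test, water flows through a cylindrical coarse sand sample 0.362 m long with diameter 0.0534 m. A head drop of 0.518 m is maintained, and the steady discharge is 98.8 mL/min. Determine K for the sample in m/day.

44.4

Cross-sectional area A = π·(d/2)² = π × (0.0534/2)² = 0.002240 m².
Convert discharge: 98.8 mL/min = 1.647e-06 m³/s.
Darcy's law rearranged: K = Q·L / (A·Δh) = 1.647e-06 × 0.362 / (0.002240 × 0.518) = 0.0005138 m/s = 44.39 m/day.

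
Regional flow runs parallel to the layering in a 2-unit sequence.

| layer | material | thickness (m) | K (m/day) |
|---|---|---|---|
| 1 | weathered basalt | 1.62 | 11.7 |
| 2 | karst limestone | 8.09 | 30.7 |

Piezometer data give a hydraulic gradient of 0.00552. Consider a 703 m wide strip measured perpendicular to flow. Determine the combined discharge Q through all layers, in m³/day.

Flow is parallel to layering, so each bed carries its own Darcy discharge and the transmissivities add.
Σ(K_i·b_i) = 11.7×1.62 + 30.7×8.09 = 267.3 m²/day.
Hydraulic gradient i = 0.00552.
Q = Σ(K_i·b_i) · W · i = 267.3 × 703 × 0.005520 = 1037 m³/day.

1040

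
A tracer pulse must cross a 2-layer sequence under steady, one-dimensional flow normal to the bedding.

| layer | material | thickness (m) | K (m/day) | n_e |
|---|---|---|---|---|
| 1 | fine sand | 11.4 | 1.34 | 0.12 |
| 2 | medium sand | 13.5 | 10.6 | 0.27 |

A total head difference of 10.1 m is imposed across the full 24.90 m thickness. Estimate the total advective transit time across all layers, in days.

4.85

With flow normal to the layers, continuity requires the same specific discharge q through every layer.
Σ(b_i/K_i) = 11.4/1.34 + 13.5/10.6 = 9.781 d.
q = Δh / Σ(b_i/K_i) = 10.1 / 9.781 = 1.033 m/day.
In each layer the seepage velocity is v_i = q/n_i, so the layer transit time is t_i = b_i·n_i / q:
  layer 1 (fine sand): t_1 = 11.4 × 0.12 / 1.033 = 1.325 d
  layer 2 (medium sand): t_2 = 13.5 × 0.27 / 1.033 = 3.530 d
Total t = Σ t_i = 4.855 days.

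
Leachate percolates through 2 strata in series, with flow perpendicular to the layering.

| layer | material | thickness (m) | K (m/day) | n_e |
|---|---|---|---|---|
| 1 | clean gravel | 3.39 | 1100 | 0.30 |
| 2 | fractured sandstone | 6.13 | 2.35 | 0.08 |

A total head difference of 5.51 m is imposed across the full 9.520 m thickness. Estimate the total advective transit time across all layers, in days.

0.714

With flow normal to the layers, continuity requires the same specific discharge q through every layer.
Σ(b_i/K_i) = 3.39/1100 + 6.13/2.35 = 2.612 d.
q = Δh / Σ(b_i/K_i) = 5.51 / 2.612 = 2.110 m/day.
In each layer the seepage velocity is v_i = q/n_i, so the layer transit time is t_i = b_i·n_i / q:
  layer 1 (clean gravel): t_1 = 3.39 × 0.30 / 2.110 = 0.4820 d
  layer 2 (fractured sandstone): t_2 = 6.13 × 0.08 / 2.110 = 0.2324 d
Total t = Σ t_i = 0.7145 days.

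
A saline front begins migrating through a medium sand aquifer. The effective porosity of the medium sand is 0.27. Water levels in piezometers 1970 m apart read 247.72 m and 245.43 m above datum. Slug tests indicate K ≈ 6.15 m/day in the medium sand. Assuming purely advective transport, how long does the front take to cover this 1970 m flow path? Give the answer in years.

Hydraulic gradient i = (247.72 − 245.43) / 1970 = 2.29 / 1970 = 0.001162.
Darcy flux q = K · i = 6.150 × 0.001162 = 0.007149 m/day.
Seepage velocity v = q / n_e = 0.007149 / 0.27 = 0.02648 m/day.
Travel time t = L / v = 1970 / 0.02648 = 74402 days = 203.7 years.

204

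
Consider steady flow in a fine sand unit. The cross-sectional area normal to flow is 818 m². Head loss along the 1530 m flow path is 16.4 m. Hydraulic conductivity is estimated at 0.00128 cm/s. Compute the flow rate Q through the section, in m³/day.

9.70

Convert K: 0.00128 cm/s × 864 = 1.106 m/day.
Hydraulic gradient i = Δh / L = 16.4 / 1530 = 0.01072.
Darcy's law: Q = K · A · i = 1.106 × 818.0 × 0.01072 = 9.697 m³/day.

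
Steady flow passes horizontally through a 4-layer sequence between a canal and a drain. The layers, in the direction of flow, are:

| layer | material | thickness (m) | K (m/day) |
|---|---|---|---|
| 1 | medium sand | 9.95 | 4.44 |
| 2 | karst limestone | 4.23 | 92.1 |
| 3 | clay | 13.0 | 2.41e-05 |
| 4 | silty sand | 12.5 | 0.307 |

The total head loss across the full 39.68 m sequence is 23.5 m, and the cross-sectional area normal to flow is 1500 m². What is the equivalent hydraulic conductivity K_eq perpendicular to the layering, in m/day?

7.36e-05

Flow is perpendicular to layering, so the layers act in series and the equivalent K is the thickness-weighted harmonic mean.
Total thickness L = 9.95 + 4.23 + 13.0 + 12.5 = 39.68 m.
Σ(b_i/K_i) = 9.95/4.44 + 4.23/92.1 + 13.0/2.41e-05 + 12.5/0.307 = 5.395e+05 d.
K_eq = L / Σ(b_i/K_i) = 39.68 / 5.395e+05 = 7.355e-05 m/day.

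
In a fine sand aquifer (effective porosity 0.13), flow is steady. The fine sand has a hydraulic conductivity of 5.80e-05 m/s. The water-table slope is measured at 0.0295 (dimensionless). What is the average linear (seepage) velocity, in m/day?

Convert K: 5.80e-05 m/s × 86400 = 5.011 m/day.
Hydraulic gradient i = 0.0295.
Darcy flux q = K · i = 5.011 × 0.02950 = 0.1478 m/day.
Seepage velocity v = q / n_e = 0.1478 / 0.13 = 1.137 m/day.

1.14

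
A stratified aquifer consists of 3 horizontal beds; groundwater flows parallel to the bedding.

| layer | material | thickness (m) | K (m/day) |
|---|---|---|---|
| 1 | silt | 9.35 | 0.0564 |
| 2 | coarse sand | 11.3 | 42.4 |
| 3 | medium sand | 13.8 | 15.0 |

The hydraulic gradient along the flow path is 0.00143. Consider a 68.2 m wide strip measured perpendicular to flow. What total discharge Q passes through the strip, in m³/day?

67.0

Flow is parallel to layering, so each bed carries its own Darcy discharge and the transmissivities add.
Σ(K_i·b_i) = 0.0564×9.35 + 42.4×11.3 + 15.0×13.8 = 686.6 m²/day.
Hydraulic gradient i = 0.00143.
Q = Σ(K_i·b_i) · W · i = 686.6 × 68.2 × 0.001430 = 66.97 m³/day.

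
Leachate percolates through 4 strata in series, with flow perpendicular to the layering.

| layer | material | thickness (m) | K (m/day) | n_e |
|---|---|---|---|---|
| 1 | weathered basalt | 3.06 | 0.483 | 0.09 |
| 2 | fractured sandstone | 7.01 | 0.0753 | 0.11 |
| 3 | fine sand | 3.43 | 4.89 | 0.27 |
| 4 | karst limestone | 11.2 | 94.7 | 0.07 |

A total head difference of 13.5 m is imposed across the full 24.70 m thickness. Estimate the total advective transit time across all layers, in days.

20.5

With flow normal to the layers, continuity requires the same specific discharge q through every layer.
Σ(b_i/K_i) = 3.06/0.483 + 7.01/0.0753 + 3.43/4.89 + 11.2/94.7 = 100.2 d.
q = Δh / Σ(b_i/K_i) = 13.5 / 100.2 = 0.1347 m/day.
In each layer the seepage velocity is v_i = q/n_i, so the layer transit time is t_i = b_i·n_i / q:
  layer 1 (weathered basalt): t_1 = 3.06 × 0.09 / 0.1347 = 2.045 d
  layer 2 (fractured sandstone): t_2 = 7.01 × 0.11 / 0.1347 = 5.726 d
  layer 3 (fine sand): t_3 = 3.43 × 0.27 / 0.1347 = 6.877 d
  layer 4 (karst limestone): t_4 = 11.2 × 0.07 / 0.1347 = 5.822 d
Total t = Σ t_i = 20.47 days.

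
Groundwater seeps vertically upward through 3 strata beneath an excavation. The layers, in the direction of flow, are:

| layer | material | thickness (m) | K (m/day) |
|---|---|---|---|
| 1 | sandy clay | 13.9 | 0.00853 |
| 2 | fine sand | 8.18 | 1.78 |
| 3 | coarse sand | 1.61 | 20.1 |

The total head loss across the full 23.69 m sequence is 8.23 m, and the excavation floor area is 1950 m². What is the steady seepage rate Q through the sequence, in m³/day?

9.82

Flow is perpendicular to layering, so the layers act in series and the equivalent K is the thickness-weighted harmonic mean.
Total thickness L = 13.9 + 8.18 + 1.61 = 23.69 m.
Σ(b_i/K_i) = 13.9/0.00853 + 8.18/1.78 + 1.61/20.1 = 1634 d.
K_eq = L / Σ(b_i/K_i) = 23.69 / 1634 = 0.01450 m/day.
Q = K_eq · A · (Δh/L) = 0.01450 × 1950 × (8.23/23.69) = 9.820 m³/day.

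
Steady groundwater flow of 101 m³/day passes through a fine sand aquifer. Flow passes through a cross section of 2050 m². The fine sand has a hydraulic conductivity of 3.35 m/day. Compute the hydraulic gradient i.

0.0147

From Q = K·A·i, i = Q / (K·A) = 101 / (3.350 × 2050) = 0.01471.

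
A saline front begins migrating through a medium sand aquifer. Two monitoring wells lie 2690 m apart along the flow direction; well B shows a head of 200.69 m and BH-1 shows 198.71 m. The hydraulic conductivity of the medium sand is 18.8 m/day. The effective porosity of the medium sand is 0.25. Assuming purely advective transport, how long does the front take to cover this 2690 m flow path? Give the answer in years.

133

Hydraulic gradient i = (200.69 − 198.71) / 2690 = 1.98 / 2690 = 0.0007361.
Darcy flux q = K · i = 18.80 × 0.0007361 = 0.01384 m/day.
Seepage velocity v = q / n_e = 0.01384 / 0.25 = 0.05535 m/day.
Travel time t = L / v = 2690 / 0.05535 = 48598 days = 133.1 years.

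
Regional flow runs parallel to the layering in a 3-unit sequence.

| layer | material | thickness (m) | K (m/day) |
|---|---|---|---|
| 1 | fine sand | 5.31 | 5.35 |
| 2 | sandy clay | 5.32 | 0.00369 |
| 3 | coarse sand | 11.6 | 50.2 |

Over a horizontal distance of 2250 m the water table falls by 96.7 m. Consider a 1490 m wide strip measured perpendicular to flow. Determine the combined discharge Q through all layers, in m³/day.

Flow is parallel to layering, so each bed carries its own Darcy discharge and the transmissivities add.
Σ(K_i·b_i) = 5.35×5.31 + 0.00369×5.32 + 50.2×11.6 = 610.7 m²/day.
Hydraulic gradient i = Δh / L = 96.7 / 2250 = 0.04298.
Q = Σ(K_i·b_i) · W · i = 610.7 × 1490 × 0.04298 = 39110 m³/day.

39100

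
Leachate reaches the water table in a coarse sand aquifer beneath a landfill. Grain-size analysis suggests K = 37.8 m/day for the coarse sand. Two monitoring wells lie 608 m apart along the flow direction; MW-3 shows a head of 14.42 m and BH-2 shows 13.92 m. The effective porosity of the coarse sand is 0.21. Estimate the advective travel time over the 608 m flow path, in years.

11.2

Hydraulic gradient i = (14.42 − 13.92) / 608 = 0.5 / 608 = 0.0008224.
Darcy flux q = K · i = 37.80 × 0.0008224 = 0.03109 m/day.
Seepage velocity v = q / n_e = 0.03109 / 0.21 = 0.1480 m/day.
Travel time t = L / v = 608 / 0.1480 = 4107 days = 11.25 years.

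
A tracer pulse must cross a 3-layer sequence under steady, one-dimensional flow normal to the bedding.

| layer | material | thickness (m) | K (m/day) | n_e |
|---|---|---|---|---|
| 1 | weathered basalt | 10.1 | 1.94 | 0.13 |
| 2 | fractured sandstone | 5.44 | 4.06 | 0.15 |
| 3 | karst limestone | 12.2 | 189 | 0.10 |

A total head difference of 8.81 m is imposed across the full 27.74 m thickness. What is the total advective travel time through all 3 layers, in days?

With flow normal to the layers, continuity requires the same specific discharge q through every layer.
Σ(b_i/K_i) = 10.1/1.94 + 5.44/4.06 + 12.2/189 = 6.611 d.
q = Δh / Σ(b_i/K_i) = 8.81 / 6.611 = 1.333 m/day.
In each layer the seepage velocity is v_i = q/n_i, so the layer transit time is t_i = b_i·n_i / q:
  layer 1 (weathered basalt): t_1 = 10.1 × 0.13 / 1.333 = 0.9852 d
  layer 2 (fractured sandstone): t_2 = 5.44 × 0.15 / 1.333 = 0.6123 d
  layer 3 (karst limestone): t_3 = 12.2 × 0.10 / 1.333 = 0.9154 d
Total t = Σ t_i = 2.513 days.

2.51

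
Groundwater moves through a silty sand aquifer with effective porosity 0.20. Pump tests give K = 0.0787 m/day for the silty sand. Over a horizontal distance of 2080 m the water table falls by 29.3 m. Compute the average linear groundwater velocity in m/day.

Hydraulic gradient i = Δh / L = 29.3 / 2080 = 0.01409.
Darcy flux q = K · i = 0.07870 × 0.01409 = 0.001109 m/day.
Seepage velocity v = q / n_e = 0.001109 / 0.20 = 0.005543 m/day.

0.00554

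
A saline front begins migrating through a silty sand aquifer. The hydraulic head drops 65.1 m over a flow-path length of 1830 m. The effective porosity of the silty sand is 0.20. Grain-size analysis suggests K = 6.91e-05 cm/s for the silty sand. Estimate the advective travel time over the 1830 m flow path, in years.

472

Convert K: 6.91e-05 cm/s × 864 = 0.05970 m/day.
Hydraulic gradient i = Δh / L = 65.1 / 1830 = 0.03557.
Darcy flux q = K · i = 0.05970 × 0.03557 = 0.002124 m/day.
Seepage velocity v = q / n_e = 0.002124 / 0.20 = 0.01062 m/day.
Travel time t = L / v = 1830 / 0.01062 = 1.723e+05 days = 471.8 years.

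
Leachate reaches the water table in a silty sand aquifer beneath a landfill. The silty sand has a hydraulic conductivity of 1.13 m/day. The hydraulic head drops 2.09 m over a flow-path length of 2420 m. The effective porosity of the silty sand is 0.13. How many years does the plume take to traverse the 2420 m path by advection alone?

883

Hydraulic gradient i = Δh / L = 2.09 / 2420 = 0.0008636.
Darcy flux q = K · i = 1.130 × 0.0008636 = 0.0009759 m/day.
Seepage velocity v = q / n_e = 0.0009759 / 0.13 = 0.007507 m/day.
Travel time t = L / v = 2420 / 0.007507 = 3.224e+05 days = 882.6 years.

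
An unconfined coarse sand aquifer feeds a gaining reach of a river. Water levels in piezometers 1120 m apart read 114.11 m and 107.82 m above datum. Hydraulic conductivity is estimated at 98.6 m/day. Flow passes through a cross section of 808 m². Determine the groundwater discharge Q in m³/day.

447

Hydraulic gradient i = (114.11 − 107.82) / 1120 = 6.29 / 1120 = 0.005616.
Darcy's law: Q = K · A · i = 98.60 × 808.0 × 0.005616 = 447.4 m³/day.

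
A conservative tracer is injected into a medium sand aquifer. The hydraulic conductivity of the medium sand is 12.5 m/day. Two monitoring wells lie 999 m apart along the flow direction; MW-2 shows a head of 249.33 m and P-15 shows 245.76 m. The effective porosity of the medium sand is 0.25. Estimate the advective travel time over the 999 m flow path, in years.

Hydraulic gradient i = (249.33 − 245.76) / 999 = 3.57 / 999 = 0.003574.
Darcy flux q = K · i = 12.50 × 0.003574 = 0.04467 m/day.
Seepage velocity v = q / n_e = 0.04467 / 0.25 = 0.1787 m/day.
Travel time t = L / v = 999 / 0.1787 = 5591 days = 15.31 years.

15.3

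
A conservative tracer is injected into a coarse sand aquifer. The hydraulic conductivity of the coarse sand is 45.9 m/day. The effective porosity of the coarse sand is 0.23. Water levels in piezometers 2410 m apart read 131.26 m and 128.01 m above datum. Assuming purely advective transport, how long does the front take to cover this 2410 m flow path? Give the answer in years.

Hydraulic gradient i = (131.26 − 128.01) / 2410 = 3.25 / 2410 = 0.001349.
Darcy flux q = K · i = 45.90 × 0.001349 = 0.06190 m/day.
Seepage velocity v = q / n_e = 0.06190 / 0.23 = 0.2691 m/day.
Travel time t = L / v = 2410 / 0.2691 = 8955 days = 24.52 years.

24.5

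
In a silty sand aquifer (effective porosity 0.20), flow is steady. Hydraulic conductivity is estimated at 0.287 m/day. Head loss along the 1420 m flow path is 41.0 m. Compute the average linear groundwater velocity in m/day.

Hydraulic gradient i = Δh / L = 41.0 / 1420 = 0.02887.
Darcy flux q = K · i = 0.2870 × 0.02887 = 0.008287 m/day.
Seepage velocity v = q / n_e = 0.008287 / 0.20 = 0.04143 m/day.

0.0414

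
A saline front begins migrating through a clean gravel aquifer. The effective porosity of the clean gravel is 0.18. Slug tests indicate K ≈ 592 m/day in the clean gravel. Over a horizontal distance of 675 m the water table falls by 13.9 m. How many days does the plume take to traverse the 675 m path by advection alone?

Hydraulic gradient i = Δh / L = 13.9 / 675 = 0.02059.
Darcy flux q = K · i = 592.0 × 0.02059 = 12.19 m/day.
Seepage velocity v = q / n_e = 12.19 / 0.18 = 67.73 m/day.
Travel time t = L / v = 675 / 67.73 = 9.967 days.

9.97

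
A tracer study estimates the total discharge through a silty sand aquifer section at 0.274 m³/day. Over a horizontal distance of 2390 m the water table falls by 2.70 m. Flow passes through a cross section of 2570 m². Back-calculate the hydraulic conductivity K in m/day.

0.0944

Hydraulic gradient i = Δh / L = 2.70 / 2390 = 0.001130.
From Q = K·A·i, K = Q / (A·i) = 0.274 / (2570 × 0.001130) = 0.09437 m/day.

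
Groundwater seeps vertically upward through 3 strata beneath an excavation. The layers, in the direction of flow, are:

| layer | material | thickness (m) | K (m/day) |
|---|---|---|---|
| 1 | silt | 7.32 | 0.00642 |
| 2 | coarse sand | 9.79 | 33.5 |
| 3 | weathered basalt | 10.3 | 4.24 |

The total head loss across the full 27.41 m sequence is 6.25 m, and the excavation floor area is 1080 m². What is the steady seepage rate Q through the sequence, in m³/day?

Flow is perpendicular to layering, so the layers act in series and the equivalent K is the thickness-weighted harmonic mean.
Total thickness L = 7.32 + 9.79 + 10.3 = 27.41 m.
Σ(b_i/K_i) = 7.32/0.00642 + 9.79/33.5 + 10.3/4.24 = 1143 d.
K_eq = L / Σ(b_i/K_i) = 27.41 / 1143 = 0.02398 m/day.
Q = K_eq · A · (Δh/L) = 0.02398 × 1080 × (6.25/27.41) = 5.906 m³/day.

5.91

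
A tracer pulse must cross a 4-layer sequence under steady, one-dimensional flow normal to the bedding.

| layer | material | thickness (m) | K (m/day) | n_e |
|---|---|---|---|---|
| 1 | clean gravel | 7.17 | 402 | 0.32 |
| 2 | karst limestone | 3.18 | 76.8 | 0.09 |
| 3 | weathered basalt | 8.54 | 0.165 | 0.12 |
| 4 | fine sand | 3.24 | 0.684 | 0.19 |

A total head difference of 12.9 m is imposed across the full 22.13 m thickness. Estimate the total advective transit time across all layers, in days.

18.5

With flow normal to the layers, continuity requires the same specific discharge q through every layer.
Σ(b_i/K_i) = 7.17/402 + 3.18/76.8 + 8.54/0.165 + 3.24/0.684 = 56.55 d.
q = Δh / Σ(b_i/K_i) = 12.9 / 56.55 = 0.2281 m/day.
In each layer the seepage velocity is v_i = q/n_i, so the layer transit time is t_i = b_i·n_i / q:
  layer 1 (clean gravel): t_1 = 7.17 × 0.32 / 0.2281 = 10.06 d
  layer 2 (karst limestone): t_2 = 3.18 × 0.09 / 0.2281 = 1.255 d
  layer 3 (weathered basalt): t_3 = 8.54 × 0.12 / 0.2281 = 4.493 d
  layer 4 (fine sand): t_4 = 3.24 × 0.19 / 0.2281 = 2.699 d
Total t = Σ t_i = 18.50 days.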